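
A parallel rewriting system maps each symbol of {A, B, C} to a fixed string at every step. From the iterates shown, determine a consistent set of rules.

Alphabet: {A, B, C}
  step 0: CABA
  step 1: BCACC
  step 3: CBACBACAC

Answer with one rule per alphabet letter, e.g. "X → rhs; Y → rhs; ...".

  step 0 ⇒ step 1: CABA ⇒ B·C·AC·C
    A ↦ C
    B ↦ AC
    C ↦ B

A->C, B->AC, C->B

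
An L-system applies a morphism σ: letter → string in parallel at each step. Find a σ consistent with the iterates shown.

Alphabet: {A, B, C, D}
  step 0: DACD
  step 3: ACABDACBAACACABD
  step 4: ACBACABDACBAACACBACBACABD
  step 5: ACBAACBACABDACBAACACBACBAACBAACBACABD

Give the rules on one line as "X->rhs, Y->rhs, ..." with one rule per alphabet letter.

A->AC, B->A, C->B, D->BD

  step 4 ⇒ step 5: ACBACABDACBAACACBACBACABD ⇒ AC·B·A·AC·B·AC·A·BD·AC·B·A·AC·AC·B·AC·B·A·AC·B·A·AC·B·AC·A·BD
    A ↦ AC
    B ↦ A
    C ↦ B
    D ↦ BD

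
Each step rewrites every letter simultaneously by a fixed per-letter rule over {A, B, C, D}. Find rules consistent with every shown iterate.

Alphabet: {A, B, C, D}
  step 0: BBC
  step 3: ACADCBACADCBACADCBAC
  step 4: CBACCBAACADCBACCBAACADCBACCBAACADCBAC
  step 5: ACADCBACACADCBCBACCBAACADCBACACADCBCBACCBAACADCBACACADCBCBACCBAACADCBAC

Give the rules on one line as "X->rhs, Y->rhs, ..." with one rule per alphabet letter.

A->CB, B->AD, C->AC, D->A

  step 4 ⇒ step 5: CBACCBAACADCBACCBAACADCBACCBAACADCBAC ⇒ AC·AD·CB·AC·AC·AD·CB·CB·AC·CB·A·AC·AD·CB·AC·AC·AD·CB·CB·AC·CB·A·AC·AD·CB·AC·AC·AD·CB·CB·AC·CB·A·AC·AD·CB·AC
    A ↦ CB
    B ↦ AD
    C ↦ AC
    D ↦ A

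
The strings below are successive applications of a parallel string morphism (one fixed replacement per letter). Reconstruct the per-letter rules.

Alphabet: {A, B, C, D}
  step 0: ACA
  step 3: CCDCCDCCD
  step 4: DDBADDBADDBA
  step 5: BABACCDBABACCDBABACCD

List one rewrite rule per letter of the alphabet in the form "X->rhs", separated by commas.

  step 4 ⇒ step 5: DDBADDBADDBA ⇒ BA·BA·CC·D·BA·BA·CC·D·BA·BA·CC·D
    A ↦ D
    B ↦ CC
    D ↦ BA
  step 3 ⇒ step 4: CCDCCDCCD ⇒ D·D·BA·D·D·BA·D·D·BA
    C ↦ D

A->D, B->CC, C->D, D->BA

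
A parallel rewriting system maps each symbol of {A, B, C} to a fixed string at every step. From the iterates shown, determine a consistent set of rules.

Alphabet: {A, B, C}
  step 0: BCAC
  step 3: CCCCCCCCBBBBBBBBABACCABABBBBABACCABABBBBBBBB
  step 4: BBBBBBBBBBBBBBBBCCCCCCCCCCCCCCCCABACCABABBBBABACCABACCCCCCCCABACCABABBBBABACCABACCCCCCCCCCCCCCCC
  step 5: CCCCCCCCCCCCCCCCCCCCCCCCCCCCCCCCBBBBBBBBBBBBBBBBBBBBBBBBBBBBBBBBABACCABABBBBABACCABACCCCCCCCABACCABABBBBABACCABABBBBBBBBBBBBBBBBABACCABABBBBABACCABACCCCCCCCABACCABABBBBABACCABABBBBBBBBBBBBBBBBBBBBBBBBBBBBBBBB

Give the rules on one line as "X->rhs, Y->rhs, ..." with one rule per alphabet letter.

A->ABA, B->CC, C->BB

  step 4 ⇒ step 5: BBBBBBBBBBBBBBBBCCCCCCCCCCCCCCCCABACCABABBBBABACCABACCCCCCCCABACCABABBBBABACCABACCCCCCCCCCCCCCCC ⇒ CC·CC·CC·CC·CC·CC·CC·CC·CC·CC·CC·CC·CC·CC·CC·CC·BB·BB·BB·BB·BB·BB·BB·BB·BB·BB·BB·BB·BB·BB·BB·BB·ABA·CC·ABA·BB·BB·ABA·CC·ABA·CC·CC·CC·CC·ABA·CC·ABA·BB·BB·ABA·CC·ABA·BB·BB·BB·BB·BB·BB·BB·BB·ABA·CC·ABA·BB·BB·ABA·CC·ABA·CC·CC·CC·CC·ABA·CC·ABA·BB·BB·ABA·CC·ABA·BB·BB·BB·BB·BB·BB·BB·BB·BB·BB·BB·BB·BB·BB·BB·BB
    A ↦ ABA
    B ↦ CC
    C ↦ BB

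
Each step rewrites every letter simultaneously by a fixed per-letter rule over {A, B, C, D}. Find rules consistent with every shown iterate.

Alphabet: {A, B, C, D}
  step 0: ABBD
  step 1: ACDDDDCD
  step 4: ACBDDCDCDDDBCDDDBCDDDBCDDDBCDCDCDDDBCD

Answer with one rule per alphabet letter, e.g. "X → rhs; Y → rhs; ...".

  step 0 ⇒ step 1: ABBD ⇒ AC·DD·DD·CD
    A ↦ AC
    B ↦ DD
    D ↦ CD
    C ↦ B  (constrained at step 1)

A->AC, B->DD, C->B, D->CD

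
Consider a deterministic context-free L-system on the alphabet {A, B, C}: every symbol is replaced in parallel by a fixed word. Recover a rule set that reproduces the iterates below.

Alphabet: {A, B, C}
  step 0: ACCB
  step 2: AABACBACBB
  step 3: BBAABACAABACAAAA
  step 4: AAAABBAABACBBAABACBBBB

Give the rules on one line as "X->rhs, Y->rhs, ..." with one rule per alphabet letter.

  step 3 ⇒ step 4: BBAABACAABACAAAA ⇒ AA·AA·B·B·AA·B·AC·B·B·AA·B·AC·B·B·B·B
    A ↦ B
    B ↦ AA
    C ↦ AC

A->B, B->AA, C->AC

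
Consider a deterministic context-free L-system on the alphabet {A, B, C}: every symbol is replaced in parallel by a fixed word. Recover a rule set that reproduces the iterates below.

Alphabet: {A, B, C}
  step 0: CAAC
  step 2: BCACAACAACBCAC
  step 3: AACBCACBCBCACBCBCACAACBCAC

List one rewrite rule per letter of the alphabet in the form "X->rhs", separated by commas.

  step 2 ⇒ step 3: BCACAACAACBCAC ⇒ A·AC·BC·AC·BC·BC·AC·BC·BC·AC·A·AC·BC·AC
    A ↦ BC
    B ↦ A
    C ↦ AC

A->BC, B->A, C->AC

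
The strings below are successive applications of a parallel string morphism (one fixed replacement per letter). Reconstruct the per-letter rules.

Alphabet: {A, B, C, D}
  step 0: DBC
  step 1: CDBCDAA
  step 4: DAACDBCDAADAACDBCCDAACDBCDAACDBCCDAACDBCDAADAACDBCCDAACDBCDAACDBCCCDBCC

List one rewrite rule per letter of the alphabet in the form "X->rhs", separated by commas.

A->C, B->C, C->DAA, D->CDB

  step 0 ⇒ step 1: DBC ⇒ CDB·C·DAA
    B ↦ C
    C ↦ DAA
    D ↦ CDB
    A ↦ C  (constrained at step 1)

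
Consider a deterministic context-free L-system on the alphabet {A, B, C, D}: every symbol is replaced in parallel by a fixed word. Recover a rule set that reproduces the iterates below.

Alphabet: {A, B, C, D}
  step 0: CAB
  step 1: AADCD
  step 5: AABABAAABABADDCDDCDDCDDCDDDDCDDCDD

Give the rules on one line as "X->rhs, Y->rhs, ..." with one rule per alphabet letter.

  step 0 ⇒ step 1: CAB ⇒ AA·D·CD
    A ↦ D
    B ↦ CD
    C ↦ AA
    D ↦ BA  (constrained at step 1)

A->D, B->CD, C->AA, D->BA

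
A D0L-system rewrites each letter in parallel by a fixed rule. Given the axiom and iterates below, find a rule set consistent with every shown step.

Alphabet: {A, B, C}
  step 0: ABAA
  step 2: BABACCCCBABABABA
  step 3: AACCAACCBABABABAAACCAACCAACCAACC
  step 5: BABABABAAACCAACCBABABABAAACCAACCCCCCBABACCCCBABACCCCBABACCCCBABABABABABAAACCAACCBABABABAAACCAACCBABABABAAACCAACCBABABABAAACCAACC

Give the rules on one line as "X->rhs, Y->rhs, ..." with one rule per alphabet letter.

  step 2 ⇒ step 3: BABACCCCBABABABA ⇒ AA·CC·AA·CC·BA·BA·BA·BA·AA·CC·AA·CC·AA·CC·AA·CC
    A ↦ CC
    B ↦ AA
    C ↦ BA

A->CC, B->AA, C->BA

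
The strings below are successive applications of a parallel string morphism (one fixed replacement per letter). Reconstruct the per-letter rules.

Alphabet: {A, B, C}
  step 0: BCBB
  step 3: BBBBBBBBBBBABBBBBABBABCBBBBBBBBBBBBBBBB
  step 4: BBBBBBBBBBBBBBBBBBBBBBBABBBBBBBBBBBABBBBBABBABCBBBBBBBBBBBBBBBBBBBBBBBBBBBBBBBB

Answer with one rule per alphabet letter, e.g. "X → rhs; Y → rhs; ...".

A->BA, B->BB, C->ABC

  step 3 ⇒ step 4: BBBBBBBBBBBABBBBBABBABCBBBBBBBBBBBBBBBB ⇒ BB·BB·BB·BB·BB·BB·BB·BB·BB·BB·BB·BA·BB·BB·BB·BB·BB·BA·BB·BB·BA·BB·ABC·BB·BB·BB·BB·BB·BB·BB·BB·BB·BB·BB·BB·BB·BB·BB·BB
    A ↦ BA
    B ↦ BB
    C ↦ ABC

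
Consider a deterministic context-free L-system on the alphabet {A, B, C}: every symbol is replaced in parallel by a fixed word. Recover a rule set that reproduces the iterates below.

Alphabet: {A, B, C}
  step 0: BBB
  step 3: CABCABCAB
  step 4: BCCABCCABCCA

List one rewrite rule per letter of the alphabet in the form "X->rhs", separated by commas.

A->C, B->CA, C->B

  step 3 ⇒ step 4: CABCABCAB ⇒ B·C·CA·B·C·CA·B·C·CA
    A ↦ C
    B ↦ CA
    C ↦ B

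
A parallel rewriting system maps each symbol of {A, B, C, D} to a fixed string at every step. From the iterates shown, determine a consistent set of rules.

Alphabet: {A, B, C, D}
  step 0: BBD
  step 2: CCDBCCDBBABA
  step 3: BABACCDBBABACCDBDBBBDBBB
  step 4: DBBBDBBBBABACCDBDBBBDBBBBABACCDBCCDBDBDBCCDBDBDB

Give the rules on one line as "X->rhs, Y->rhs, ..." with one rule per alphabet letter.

  step 3 ⇒ step 4: BABACCDBBABACCDBDBBBDBBB ⇒ DB·BB·DB·BB·BA·BA·CC·DB·DB·BB·DB·BB·BA·BA·CC·DB·CC·DB·DB·DB·CC·DB·DB·DB
    A ↦ BB
    B ↦ DB
    C ↦ BA
    D ↦ CC

A->BB, B->DB, C->BA, D->CC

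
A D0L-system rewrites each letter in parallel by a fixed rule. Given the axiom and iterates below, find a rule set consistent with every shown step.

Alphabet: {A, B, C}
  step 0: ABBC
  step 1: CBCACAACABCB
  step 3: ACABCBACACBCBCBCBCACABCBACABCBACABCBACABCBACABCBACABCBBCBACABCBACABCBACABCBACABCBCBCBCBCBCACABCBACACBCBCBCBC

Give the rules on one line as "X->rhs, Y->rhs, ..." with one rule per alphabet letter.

A->CBC, B->ACA, C->BCB

  step 0 ⇒ step 1: ABBC ⇒ CBC·ACA·ACA·BCB
    A ↦ CBC
    B ↦ ACA
    C ↦ BCB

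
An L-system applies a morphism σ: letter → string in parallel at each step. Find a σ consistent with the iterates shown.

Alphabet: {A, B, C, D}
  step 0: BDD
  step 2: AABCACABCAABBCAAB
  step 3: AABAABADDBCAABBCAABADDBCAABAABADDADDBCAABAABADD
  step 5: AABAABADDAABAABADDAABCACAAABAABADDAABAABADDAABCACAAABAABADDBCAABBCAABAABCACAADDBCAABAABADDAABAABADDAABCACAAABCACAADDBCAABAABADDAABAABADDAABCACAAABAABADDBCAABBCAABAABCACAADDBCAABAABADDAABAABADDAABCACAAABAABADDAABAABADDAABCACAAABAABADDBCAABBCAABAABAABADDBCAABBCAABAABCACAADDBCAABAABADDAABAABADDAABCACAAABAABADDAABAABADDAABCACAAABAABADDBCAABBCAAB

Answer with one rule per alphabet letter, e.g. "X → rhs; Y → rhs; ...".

A->AAB, B->ADD, C->BC, D->CA

  step 2 ⇒ step 3: AABCACABCAABBCAAB ⇒ AAB·AAB·ADD·BC·AAB·BC·AAB·ADD·BC·AAB·AAB·ADD·ADD·BC·AAB·AAB·ADD
    A ↦ AAB
    B ↦ ADD
    C ↦ BC
    D ↦ CA  (constrained at step 0)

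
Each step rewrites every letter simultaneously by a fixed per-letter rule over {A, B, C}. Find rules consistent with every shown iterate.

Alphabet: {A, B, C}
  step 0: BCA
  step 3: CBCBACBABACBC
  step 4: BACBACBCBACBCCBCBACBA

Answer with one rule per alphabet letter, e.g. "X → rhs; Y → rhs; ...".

  step 3 ⇒ step 4: CBCBACBABACBC ⇒ BA·C·BA·C·BC·BA·C·BC·C·BC·BA·C·BA
    A ↦ BC
    B ↦ C
    C ↦ BA

A->BC, B->C, C->BA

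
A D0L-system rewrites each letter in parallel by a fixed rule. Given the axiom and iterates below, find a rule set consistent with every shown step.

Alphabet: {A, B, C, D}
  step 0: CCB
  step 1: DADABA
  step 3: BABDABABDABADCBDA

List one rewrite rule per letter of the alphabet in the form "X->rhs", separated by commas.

  step 0 ⇒ step 1: CCB ⇒ DA·DA·BA
    B ↦ BA
    C ↦ DA
    A ↦ DC  (constrained at step 1)
    D ↦ B  (constrained at step 1)

A->DC, B->BA, C->DA, D->B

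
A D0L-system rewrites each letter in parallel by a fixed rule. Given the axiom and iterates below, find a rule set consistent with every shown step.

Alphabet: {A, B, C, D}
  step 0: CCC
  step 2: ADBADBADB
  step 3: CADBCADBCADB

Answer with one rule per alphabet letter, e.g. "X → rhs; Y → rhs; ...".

A->C, B->DB, C->DB, D->A

  step 2 ⇒ step 3: ADBADBADB ⇒ C·A·DB·C·A·DB·C·A·DB
    A ↦ C
    B ↦ DB
    D ↦ A
    C ↦ DB  (constrained at step 0)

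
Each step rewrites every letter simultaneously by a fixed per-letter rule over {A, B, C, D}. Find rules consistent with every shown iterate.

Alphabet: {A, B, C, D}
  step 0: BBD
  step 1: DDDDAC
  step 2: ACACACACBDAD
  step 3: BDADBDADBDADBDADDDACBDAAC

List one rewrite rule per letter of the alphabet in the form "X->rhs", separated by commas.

A->BDA, B->DD, C->D, D->AC

  step 2 ⇒ step 3: ACACACACBDAD ⇒ BDA·D·BDA·D·BDA·D·BDA·D·DD·AC·BDA·AC
    A ↦ BDA
    B ↦ DD
    C ↦ D
    D ↦ AC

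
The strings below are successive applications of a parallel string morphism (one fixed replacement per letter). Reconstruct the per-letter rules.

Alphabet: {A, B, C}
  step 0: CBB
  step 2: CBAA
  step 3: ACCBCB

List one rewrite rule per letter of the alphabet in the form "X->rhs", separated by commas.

  step 2 ⇒ step 3: CBAA ⇒ A·C·CB·CB
    A ↦ CB
    B ↦ C
    C ↦ A

A->CB, B->C, C->A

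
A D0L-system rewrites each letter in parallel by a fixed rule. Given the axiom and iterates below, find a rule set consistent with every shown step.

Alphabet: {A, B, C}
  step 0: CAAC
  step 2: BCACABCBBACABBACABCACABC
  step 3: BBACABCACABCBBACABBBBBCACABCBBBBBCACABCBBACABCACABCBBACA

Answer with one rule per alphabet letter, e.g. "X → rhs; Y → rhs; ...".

A->BC, B->BB, C->ACA

  step 2 ⇒ step 3: BCACABCBBACABBACABCACABC ⇒ BB·ACA·BC·ACA·BC·BB·ACA·BB·BB·BC·ACA·BC·BB·BB·BC·ACA·BC·BB·ACA·BC·ACA·BC·BB·ACA
    A ↦ BC
    B ↦ BB
    C ↦ ACA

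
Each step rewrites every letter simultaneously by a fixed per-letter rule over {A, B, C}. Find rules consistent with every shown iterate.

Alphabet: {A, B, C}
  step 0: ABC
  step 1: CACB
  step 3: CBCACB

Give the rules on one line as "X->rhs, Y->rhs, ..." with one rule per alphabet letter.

  step 0 ⇒ step 1: ABC ⇒ CA·C·B
    A ↦ CA
    B ↦ C
    C ↦ B

A->CA, B->C, C->B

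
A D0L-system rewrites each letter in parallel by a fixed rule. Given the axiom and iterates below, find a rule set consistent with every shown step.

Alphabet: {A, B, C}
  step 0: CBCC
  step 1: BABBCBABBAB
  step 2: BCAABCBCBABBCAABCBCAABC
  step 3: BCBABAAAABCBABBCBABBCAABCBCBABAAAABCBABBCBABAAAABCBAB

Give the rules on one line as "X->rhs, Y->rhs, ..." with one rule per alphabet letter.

A->AA, B->BC, C->BAB

  step 2 ⇒ step 3: BCAABCBCBABBCAABCBCAABC ⇒ BC·BAB·AA·AA·BC·BAB·BC·BAB·BC·AA·BC·BC·BAB·AA·AA·BC·BAB·BC·BAB·AA·AA·BC·BAB
    A ↦ AA
    B ↦ BC
    C ↦ BAB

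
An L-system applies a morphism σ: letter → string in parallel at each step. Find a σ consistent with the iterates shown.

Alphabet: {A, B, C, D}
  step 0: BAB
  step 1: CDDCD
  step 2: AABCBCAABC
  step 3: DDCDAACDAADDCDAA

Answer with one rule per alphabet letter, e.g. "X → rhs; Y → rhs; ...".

  step 2 ⇒ step 3: AABCBCAABC ⇒ D·D·CD·AA·CD·AA·D·D·CD·AA
    A ↦ D
    B ↦ CD
    C ↦ AA
  step 1 ⇒ step 2: CDDCD ⇒ AA·BC·BC·AA·BC
    D ↦ BC

A->D, B->CD, C->AA, D->BC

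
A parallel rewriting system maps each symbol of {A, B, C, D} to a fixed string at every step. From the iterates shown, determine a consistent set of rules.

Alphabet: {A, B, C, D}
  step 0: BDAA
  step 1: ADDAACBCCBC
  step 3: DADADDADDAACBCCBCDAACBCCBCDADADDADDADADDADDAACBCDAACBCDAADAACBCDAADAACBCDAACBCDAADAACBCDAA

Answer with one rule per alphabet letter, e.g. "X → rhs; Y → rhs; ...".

A->CBC, B->AD, C->DAD, D->DAA

  step 0 ⇒ step 1: BDAA ⇒ AD·DAA·CBC·CBC
    A ↦ CBC
    B ↦ AD
    D ↦ DAA
    C ↦ DAD  (constrained at step 1)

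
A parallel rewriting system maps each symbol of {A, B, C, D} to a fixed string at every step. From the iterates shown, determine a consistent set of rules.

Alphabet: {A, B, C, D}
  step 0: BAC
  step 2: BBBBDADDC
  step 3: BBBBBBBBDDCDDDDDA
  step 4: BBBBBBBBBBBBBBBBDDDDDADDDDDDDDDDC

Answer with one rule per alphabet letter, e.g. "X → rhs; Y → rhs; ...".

  step 3 ⇒ step 4: BBBBBBBBDDCDDDDDA ⇒ BB·BB·BB·BB·BB·BB·BB·BB·DD·DD·DA·DD·DD·DD·DD·DD·C
    A ↦ C
    B ↦ BB
    C ↦ DA
    D ↦ DD

A->C, B->BB, C->DA, D->DD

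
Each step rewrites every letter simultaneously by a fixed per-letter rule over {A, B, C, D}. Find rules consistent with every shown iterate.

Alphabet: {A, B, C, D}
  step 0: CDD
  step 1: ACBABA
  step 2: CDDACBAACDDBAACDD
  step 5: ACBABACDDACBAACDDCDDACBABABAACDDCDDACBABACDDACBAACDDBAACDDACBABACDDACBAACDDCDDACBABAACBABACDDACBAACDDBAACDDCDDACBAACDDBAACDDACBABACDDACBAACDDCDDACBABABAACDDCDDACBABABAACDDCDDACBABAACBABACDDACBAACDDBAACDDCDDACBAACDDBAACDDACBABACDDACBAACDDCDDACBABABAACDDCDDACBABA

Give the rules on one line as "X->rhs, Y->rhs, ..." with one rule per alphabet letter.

  step 1 ⇒ step 2: ACBABA ⇒ CDD·AC·BAA·CDD·BAA·CDD
    A ↦ CDD
    B ↦ BAA
    C ↦ AC
  step 0 ⇒ step 1: CDD ⇒ AC·BA·BA
    D ↦ BA

A->CDD, B->BAA, C->AC, D->BA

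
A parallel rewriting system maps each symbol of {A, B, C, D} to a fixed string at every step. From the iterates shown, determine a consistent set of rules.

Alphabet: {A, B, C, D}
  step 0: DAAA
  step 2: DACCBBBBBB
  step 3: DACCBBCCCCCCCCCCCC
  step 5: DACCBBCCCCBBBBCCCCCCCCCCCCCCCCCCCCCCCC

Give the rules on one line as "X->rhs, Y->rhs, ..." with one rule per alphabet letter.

A->CC, B->CC, C->B, D->DA

  step 2 ⇒ step 3: DACCBBBBBB ⇒ DA·CC·B·B·CC·CC·CC·CC·CC·CC
    A ↦ CC
    B ↦ CC
    C ↦ B
    D ↦ DA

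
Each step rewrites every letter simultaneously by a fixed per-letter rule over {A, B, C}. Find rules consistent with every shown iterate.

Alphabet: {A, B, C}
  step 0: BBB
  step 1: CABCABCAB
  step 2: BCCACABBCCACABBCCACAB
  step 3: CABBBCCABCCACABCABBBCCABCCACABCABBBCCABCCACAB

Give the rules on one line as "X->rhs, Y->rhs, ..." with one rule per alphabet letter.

  step 2 ⇒ step 3: BCCACABBCCACABBCCACAB ⇒ CAB·B·B·CCA·B·CCA·CAB·CAB·B·B·CCA·B·CCA·CAB·CAB·B·B·CCA·B·CCA·CAB
    A ↦ CCA
    B ↦ CAB
    C ↦ B

A->CCA, B->CAB, C->B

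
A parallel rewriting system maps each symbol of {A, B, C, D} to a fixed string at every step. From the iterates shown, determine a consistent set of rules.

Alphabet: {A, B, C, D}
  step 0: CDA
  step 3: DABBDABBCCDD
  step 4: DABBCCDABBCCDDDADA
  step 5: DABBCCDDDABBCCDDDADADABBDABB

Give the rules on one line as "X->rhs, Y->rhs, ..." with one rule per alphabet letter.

A->BB, B->C, C->D, D->DA

  step 4 ⇒ step 5: DABBCCDABBCCDDDADA ⇒ DA·BB·C·C·D·D·DA·BB·C·C·D·D·DA·DA·DA·BB·DA·BB
    A ↦ BB
    B ↦ C
    C ↦ D
    D ↦ DA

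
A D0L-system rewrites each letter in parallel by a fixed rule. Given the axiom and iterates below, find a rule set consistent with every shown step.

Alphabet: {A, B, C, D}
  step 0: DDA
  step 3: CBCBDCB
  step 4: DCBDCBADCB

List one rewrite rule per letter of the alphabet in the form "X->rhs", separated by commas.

  step 3 ⇒ step 4: CBCBDCB ⇒ D·CB·D·CB·A·D·CB
    B ↦ CB
    C ↦ D
    D ↦ A
    A ↦ B  (constrained at step 0)

A->B, B->CB, C->D, D->A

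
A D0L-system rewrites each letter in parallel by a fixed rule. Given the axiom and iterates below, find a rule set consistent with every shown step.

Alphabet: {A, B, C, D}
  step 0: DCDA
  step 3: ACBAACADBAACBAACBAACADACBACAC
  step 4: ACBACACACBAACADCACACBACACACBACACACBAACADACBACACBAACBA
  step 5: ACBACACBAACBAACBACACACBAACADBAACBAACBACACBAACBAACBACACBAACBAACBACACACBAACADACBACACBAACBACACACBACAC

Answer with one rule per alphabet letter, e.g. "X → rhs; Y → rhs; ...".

  step 4 ⇒ step 5: ACBACACACBAACADCACACBACACACBACACACBAACADACBACACBAACBA ⇒ AC·BA·C·AC·BA·AC·BA·AC·BA·C·AC·AC·BA·AC·AD·BA·AC·BA·AC·BA·C·AC·BA·AC·BA·AC·BA·C·AC·BA·AC·BA·AC·BA·C·AC·AC·BA·AC·AD·AC·BA·C·AC·BA·AC·BA·C·AC·AC·BA·C·AC
    A ↦ AC
    B ↦ C
    C ↦ BA
    D ↦ AD

A->AC, B->C, C->BA, D->AD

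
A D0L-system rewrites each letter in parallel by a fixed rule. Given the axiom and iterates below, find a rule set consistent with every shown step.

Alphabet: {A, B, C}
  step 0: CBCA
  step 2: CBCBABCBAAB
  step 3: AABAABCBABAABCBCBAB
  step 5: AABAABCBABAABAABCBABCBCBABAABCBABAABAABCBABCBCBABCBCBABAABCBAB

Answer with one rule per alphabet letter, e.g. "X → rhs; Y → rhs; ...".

  step 2 ⇒ step 3: CBCBABCBAAB ⇒ A·AB·A·AB·CB·AB·A·AB·CB·CB·AB
    A ↦ CB
    B ↦ AB
    C ↦ A

A->CB, B->AB, C->A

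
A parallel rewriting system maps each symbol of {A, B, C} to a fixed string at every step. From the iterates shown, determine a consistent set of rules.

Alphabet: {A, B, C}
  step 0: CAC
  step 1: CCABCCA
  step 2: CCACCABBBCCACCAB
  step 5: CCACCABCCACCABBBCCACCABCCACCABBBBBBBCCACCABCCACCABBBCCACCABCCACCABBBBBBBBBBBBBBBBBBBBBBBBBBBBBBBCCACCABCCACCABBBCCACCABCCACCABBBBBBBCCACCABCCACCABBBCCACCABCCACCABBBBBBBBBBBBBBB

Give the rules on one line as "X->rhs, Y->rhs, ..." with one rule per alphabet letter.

A->B, B->BB, C->CCA

  step 1 ⇒ step 2: CCABCCA ⇒ CCA·CCA·B·BB·CCA·CCA·B
    A ↦ B
    B ↦ BB
    C ↦ CCA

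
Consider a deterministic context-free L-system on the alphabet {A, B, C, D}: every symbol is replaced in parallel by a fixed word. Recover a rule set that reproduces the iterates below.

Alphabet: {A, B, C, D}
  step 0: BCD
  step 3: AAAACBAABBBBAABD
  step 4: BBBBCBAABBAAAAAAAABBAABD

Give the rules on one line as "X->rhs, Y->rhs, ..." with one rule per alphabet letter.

  step 3 ⇒ step 4: AAAACBAABBBBAABD ⇒ B·B·B·B·CB·AA·B·B·AA·AA·AA·AA·B·B·AA·BD
    A ↦ B
    B ↦ AA
    C ↦ CB
    D ↦ BD

A->B, B->AA, C->CB, D->BD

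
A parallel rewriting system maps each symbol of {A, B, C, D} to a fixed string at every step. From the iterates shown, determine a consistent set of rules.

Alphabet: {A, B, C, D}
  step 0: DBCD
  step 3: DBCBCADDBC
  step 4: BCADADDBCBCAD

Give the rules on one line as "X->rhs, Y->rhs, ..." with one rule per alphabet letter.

A->D, B->A, C->D, D->BC

  step 3 ⇒ step 4: DBCBCADDBC ⇒ BC·A·D·A·D·D·BC·BC·A·D
    A ↦ D
    B ↦ A
    C ↦ D
    D ↦ BC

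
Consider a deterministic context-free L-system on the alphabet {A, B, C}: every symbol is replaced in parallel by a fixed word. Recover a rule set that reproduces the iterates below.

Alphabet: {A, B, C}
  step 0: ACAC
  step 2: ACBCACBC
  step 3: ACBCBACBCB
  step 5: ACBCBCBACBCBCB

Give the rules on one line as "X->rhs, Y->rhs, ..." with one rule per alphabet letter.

  step 2 ⇒ step 3: ACBCACBC ⇒ AC·B·C·B·AC·B·C·B
    A ↦ AC
    B ↦ C
    C ↦ B

A->AC, B->C, C->B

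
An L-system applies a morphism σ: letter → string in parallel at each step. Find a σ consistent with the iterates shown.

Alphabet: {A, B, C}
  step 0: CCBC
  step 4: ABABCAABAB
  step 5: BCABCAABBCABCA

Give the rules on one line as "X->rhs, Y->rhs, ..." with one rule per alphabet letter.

  step 4 ⇒ step 5: ABABCAABAB ⇒ B·CA·B·CA·A·B·B·CA·B·CA
    A ↦ B
    B ↦ CA
    C ↦ A

A->B, B->CA, C->A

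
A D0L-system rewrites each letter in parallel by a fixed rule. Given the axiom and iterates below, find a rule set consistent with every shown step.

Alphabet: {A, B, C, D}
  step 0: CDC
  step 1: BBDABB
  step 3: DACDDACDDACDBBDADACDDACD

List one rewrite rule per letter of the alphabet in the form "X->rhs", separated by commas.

A->CD, B->DA, C->BB, D->DA

  step 0 ⇒ step 1: CDC ⇒ BB·DA·BB
    C ↦ BB
    D ↦ DA
    A ↦ CD  (constrained at step 1)
    B ↦ DA  (constrained at step 1)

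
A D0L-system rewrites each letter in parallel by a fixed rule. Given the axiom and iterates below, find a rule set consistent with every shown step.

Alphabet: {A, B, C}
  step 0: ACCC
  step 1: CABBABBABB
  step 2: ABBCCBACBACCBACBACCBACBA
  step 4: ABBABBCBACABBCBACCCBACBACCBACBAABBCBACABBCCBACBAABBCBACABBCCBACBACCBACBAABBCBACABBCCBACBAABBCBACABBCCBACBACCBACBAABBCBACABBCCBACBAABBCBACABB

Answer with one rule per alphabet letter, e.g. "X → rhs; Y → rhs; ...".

A->C, B->CBA, C->ABB

  step 1 ⇒ step 2: CABBABBABB ⇒ ABB·C·CBA·CBA·C·CBA·CBA·C·CBA·CBA
    A ↦ C
    B ↦ CBA
    C ↦ ABB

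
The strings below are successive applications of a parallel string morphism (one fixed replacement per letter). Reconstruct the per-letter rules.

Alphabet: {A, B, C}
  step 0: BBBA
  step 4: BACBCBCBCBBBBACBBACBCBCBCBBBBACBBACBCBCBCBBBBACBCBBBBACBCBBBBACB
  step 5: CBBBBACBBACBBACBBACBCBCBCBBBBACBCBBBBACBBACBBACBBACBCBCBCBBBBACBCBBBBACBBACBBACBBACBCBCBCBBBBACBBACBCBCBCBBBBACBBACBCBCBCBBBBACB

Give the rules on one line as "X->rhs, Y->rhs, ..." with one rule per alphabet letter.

  step 4 ⇒ step 5: BACBCBCBCBBBBACBBACBCBCBCBBBBACBBACBCBCBCBBBBACBCBBBBACBCBBBBACB ⇒ CB·BB·BA·CB·BA·CB·BA·CB·BA·CB·CB·CB·CB·BB·BA·CB·CB·BB·BA·CB·BA·CB·BA·CB·BA·CB·CB·CB·CB·BB·BA·CB·CB·BB·BA·CB·BA·CB·BA·CB·BA·CB·CB·CB·CB·BB·BA·CB·BA·CB·CB·CB·CB·BB·BA·CB·BA·CB·CB·CB·CB·BB·BA·CB
    A ↦ BB
    B ↦ CB
    C ↦ BA

A->BB, B->CB, C->BA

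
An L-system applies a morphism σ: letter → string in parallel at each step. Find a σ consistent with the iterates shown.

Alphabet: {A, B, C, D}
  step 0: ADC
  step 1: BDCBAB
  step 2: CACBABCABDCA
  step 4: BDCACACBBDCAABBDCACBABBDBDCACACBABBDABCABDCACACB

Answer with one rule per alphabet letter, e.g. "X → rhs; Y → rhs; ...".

A->BD, B->CA, C->AB, D->CB

  step 1 ⇒ step 2: BDCBAB ⇒ CA·CB·AB·CA·BD·CA
    A ↦ BD
    B ↦ CA
    C ↦ AB
    D ↦ CB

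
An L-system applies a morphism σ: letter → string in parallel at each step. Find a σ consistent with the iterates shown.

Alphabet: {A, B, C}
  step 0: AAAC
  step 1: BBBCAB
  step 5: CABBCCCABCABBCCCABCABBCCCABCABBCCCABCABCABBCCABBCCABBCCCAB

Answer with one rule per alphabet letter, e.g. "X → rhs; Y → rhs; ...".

A->B, B->C, C->CAB

  step 0 ⇒ step 1: AAAC ⇒ B·B·B·CAB
    A ↦ B
    C ↦ CAB
    B ↦ C  (constrained at step 1)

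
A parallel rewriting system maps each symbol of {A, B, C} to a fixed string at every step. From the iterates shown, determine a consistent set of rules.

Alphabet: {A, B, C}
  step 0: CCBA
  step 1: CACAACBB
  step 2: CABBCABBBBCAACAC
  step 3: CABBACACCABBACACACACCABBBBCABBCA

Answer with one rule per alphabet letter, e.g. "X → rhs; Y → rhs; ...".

  step 2 ⇒ step 3: CABBCABBBBCAACAC ⇒ CA·BB·AC·AC·CA·BB·AC·AC·AC·AC·CA·BB·BB·CA·BB·CA
    A ↦ BB
    B ↦ AC
    C ↦ CA

A->BB, B->AC, C->CA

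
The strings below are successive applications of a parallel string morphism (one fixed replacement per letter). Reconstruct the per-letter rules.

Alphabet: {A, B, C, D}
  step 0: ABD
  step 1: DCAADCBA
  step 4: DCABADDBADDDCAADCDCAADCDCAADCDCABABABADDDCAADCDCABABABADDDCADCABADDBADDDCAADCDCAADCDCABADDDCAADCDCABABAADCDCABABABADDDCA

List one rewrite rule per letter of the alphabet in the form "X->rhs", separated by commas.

  step 0 ⇒ step 1: ABD ⇒ DCA·ADC·BA
    A ↦ DCA
    B ↦ ADC
    D ↦ BA
    C ↦ DD  (constrained at step 1)

A->DCA, B->ADC, C->DD, D->BA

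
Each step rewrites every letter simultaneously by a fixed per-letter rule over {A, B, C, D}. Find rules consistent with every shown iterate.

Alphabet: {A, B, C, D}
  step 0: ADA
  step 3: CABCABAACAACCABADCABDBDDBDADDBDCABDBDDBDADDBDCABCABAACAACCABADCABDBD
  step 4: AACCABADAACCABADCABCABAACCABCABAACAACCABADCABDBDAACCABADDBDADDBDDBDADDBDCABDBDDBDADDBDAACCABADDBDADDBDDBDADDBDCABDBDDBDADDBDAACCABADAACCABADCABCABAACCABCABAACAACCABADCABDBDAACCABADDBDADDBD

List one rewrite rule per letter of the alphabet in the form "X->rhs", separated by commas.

A->CAB, B->AD, C->AAC, D->DBD

  step 3 ⇒ step 4: CABCABAACAACCABADCABDBDDBDADDBDCABDBDDBDADDBDCABCABAACAACCABADCABDBD ⇒ AAC·CAB·AD·AAC·CAB·AD·CAB·CAB·AAC·CAB·CAB·AAC·AAC·CAB·AD·CAB·DBD·AAC·CAB·AD·DBD·AD·DBD·DBD·AD·DBD·CAB·DBD·DBD·AD·DBD·AAC·CAB·AD·DBD·AD·DBD·DBD·AD·DBD·CAB·DBD·DBD·AD·DBD·AAC·CAB·AD·AAC·CAB·AD·CAB·CAB·AAC·CAB·CAB·AAC·AAC·CAB·AD·CAB·DBD·AAC·CAB·AD·DBD·AD·DBD
    A ↦ CAB
    B ↦ AD
    C ↦ AAC
    D ↦ DBD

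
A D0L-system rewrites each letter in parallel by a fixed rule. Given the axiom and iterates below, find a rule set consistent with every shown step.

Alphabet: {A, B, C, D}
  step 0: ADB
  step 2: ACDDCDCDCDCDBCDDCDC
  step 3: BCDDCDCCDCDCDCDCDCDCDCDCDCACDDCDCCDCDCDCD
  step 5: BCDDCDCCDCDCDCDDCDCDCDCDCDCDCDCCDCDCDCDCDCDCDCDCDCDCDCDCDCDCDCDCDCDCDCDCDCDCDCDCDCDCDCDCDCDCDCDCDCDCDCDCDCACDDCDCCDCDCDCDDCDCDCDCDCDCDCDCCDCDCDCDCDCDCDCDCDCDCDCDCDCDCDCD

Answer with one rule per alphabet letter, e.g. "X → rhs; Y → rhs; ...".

A->BCD, B->ACD, C->D, D->CDC

  step 2 ⇒ step 3: ACDDCDCDCDCDBCDDCDC ⇒ BCD·D·CDC·CDC·D·CDC·D·CDC·D·CDC·D·CDC·ACD·D·CDC·CDC·D·CDC·D
    A ↦ BCD
    B ↦ ACD
    C ↦ D
    D ↦ CDC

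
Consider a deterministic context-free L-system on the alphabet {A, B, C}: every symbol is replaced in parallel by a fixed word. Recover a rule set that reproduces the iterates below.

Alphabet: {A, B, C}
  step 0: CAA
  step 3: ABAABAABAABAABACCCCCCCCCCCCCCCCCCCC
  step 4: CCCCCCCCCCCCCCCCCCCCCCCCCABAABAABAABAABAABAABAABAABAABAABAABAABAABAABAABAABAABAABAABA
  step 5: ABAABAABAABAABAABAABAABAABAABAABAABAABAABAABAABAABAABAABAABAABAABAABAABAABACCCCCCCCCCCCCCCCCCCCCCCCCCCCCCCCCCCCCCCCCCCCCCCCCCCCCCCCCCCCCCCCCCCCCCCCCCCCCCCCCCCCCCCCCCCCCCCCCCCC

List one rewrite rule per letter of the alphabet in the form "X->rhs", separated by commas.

  step 4 ⇒ step 5: CCCCCCCCCCCCCCCCCCCCCCCCCABAABAABAABAABAABAABAABAABAABAABAABAABAABAABAABAABAABAABAABA ⇒ ABA·ABA·ABA·ABA·ABA·ABA·ABA·ABA·ABA·ABA·ABA·ABA·ABA·ABA·ABA·ABA·ABA·ABA·ABA·ABA·ABA·ABA·ABA·ABA·ABA·CC·C·CC·CC·C·CC·CC·C·CC·CC·C·CC·CC·C·CC·CC·C·CC·CC·C·CC·CC·C·CC·CC·C·CC·CC·C·CC·CC·C·CC·CC·C·CC·CC·C·CC·CC·C·CC·CC·C·CC·CC·C·CC·CC·C·CC·CC·C·CC·CC·C·CC·CC·C·CC
    A ↦ CC
    B ↦ C
    C ↦ ABA

A->CC, B->C, C->ABA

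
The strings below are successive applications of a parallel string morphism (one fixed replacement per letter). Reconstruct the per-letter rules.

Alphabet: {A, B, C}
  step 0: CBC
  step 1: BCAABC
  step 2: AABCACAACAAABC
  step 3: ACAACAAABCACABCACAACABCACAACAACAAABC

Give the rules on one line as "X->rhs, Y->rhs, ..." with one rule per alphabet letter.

  step 2 ⇒ step 3: AABCACAACAAABC ⇒ ACA·ACA·AA·BC·ACA·BC·ACA·ACA·BC·ACA·ACA·ACA·AA·BC
    A ↦ ACA
    B ↦ AA
    C ↦ BC

A->ACA, B->AA, C->BC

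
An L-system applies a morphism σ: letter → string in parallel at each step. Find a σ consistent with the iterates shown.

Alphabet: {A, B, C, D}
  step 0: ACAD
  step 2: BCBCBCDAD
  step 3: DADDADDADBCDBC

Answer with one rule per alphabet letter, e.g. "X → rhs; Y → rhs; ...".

A->D, B->DA, C->D, D->BC

  step 2 ⇒ step 3: BCBCBCDAD ⇒ DA·D·DA·D·DA·D·BC·D·BC
    A ↦ D
    B ↦ DA
    C ↦ D
    D ↦ BC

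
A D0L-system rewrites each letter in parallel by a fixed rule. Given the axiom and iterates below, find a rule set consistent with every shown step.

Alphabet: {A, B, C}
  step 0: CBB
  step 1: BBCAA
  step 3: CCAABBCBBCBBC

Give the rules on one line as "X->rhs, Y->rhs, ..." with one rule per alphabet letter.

  step 0 ⇒ step 1: CBB ⇒ BBC·A·A
    B ↦ A
    C ↦ BBC
    A ↦ C  (constrained at step 1)

A->C, B->A, C->BBC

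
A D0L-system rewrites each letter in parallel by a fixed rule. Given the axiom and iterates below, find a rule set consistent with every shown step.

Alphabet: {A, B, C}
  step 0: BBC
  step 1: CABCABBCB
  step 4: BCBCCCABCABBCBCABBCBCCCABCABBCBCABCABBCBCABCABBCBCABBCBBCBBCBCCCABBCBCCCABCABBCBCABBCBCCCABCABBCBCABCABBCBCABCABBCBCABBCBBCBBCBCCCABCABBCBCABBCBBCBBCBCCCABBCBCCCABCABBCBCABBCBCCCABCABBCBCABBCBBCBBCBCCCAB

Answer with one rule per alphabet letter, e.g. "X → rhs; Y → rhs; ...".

A->CC, B->CAB, C->BCB

  step 0 ⇒ step 1: BBC ⇒ CAB·CAB·BCB
    B ↦ CAB
    C ↦ BCB
    A ↦ CC  (constrained at step 1)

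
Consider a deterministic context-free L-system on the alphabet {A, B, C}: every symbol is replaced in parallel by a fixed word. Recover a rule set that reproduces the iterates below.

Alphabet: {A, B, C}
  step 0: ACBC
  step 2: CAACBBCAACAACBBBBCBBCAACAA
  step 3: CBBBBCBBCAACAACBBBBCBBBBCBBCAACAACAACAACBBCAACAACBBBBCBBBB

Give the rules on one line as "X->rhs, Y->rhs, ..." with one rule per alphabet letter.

A->B, B->CAA, C->CBB

  step 2 ⇒ step 3: CAACBBCAACAACBBBBCBBCAACAA ⇒ CBB·B·B·CBB·CAA·CAA·CBB·B·B·CBB·B·B·CBB·CAA·CAA·CAA·CAA·CBB·CAA·CAA·CBB·B·B·CBB·B·B
    A ↦ B
    B ↦ CAA
    C ↦ CBB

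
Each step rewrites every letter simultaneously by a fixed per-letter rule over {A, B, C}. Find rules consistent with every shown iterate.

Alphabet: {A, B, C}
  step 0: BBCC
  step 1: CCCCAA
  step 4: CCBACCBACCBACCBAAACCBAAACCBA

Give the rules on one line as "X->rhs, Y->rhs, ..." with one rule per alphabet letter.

A->BA, B->CC, C->A

  step 0 ⇒ step 1: BBCC ⇒ CC·CC·A·A
    B ↦ CC
    C ↦ A
    A ↦ BA  (constrained at step 1)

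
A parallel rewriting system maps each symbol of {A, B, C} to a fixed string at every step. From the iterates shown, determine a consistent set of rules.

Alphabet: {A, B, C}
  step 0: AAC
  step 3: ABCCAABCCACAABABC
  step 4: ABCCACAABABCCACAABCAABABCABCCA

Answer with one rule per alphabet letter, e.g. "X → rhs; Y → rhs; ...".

A->AB, B->C, C->CA

  step 3 ⇒ step 4: ABCCAABCCACAABABC ⇒ AB·C·CA·CA·AB·AB·C·CA·CA·AB·CA·AB·AB·C·AB·C·CA
    A ↦ AB
    B ↦ C
    C ↦ CA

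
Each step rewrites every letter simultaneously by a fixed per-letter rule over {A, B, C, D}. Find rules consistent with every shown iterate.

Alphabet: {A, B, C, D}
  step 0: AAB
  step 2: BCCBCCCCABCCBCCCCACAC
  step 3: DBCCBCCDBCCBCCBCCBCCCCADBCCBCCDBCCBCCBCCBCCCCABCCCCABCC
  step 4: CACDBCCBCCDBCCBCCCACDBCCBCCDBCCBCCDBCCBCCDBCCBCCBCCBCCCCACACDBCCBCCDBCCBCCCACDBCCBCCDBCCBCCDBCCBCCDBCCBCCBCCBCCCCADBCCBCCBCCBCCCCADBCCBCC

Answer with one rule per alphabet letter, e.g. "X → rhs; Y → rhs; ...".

  step 3 ⇒ step 4: DBCCBCCDBCCBCCBCCBCCCCADBCCBCCDBCCBCCBCCBCCCCABCCCCABCC ⇒ CAC·D·BCC·BCC·D·BCC·BCC·CAC·D·BCC·BCC·D·BCC·BCC·D·BCC·BCC·D·BCC·BCC·BCC·BCC·CCA·CAC·D·BCC·BCC·D·BCC·BCC·CAC·D·BCC·BCC·D·BCC·BCC·D·BCC·BCC·D·BCC·BCC·BCC·BCC·CCA·D·BCC·BCC·BCC·BCC·CCA·D·BCC·BCC
    A ↦ CCA
    B ↦ D
    C ↦ BCC
    D ↦ CAC

A->CCA, B->D, C->BCC, D->CAC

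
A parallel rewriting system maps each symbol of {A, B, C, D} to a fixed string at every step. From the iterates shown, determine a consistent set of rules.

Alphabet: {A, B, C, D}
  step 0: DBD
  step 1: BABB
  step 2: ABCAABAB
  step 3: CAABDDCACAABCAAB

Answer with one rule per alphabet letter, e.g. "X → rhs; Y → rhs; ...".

A->CA, B->AB, C->DD, D->B

  step 2 ⇒ step 3: ABCAABAB ⇒ CA·AB·DD·CA·CA·AB·CA·AB
    A ↦ CA
    B ↦ AB
    C ↦ DD
  step 0 ⇒ step 1: DBD ⇒ B·AB·B
    D ↦ B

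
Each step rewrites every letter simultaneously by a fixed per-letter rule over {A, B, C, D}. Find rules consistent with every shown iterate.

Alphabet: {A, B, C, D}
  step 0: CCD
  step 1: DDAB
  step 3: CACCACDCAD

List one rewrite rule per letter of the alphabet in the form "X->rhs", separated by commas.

A->CA, B->C, C->D, D->AB

  step 0 ⇒ step 1: CCD ⇒ D·D·AB
    C ↦ D
    D ↦ AB
    A ↦ CA  (constrained at step 1)
    B ↦ C  (constrained at step 1)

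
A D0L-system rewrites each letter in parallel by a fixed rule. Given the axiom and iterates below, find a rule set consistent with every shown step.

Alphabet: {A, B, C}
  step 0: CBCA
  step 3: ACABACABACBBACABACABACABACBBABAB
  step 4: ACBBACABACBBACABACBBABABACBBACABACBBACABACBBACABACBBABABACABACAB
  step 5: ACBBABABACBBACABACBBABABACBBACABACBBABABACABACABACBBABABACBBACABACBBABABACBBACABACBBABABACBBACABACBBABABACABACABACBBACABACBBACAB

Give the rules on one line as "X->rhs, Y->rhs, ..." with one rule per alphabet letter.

A->AC, B->AB, C->BB

  step 4 ⇒ step 5: ACBBACABACBBACABACBBABABACBBACABACBBACABACBBACABACBBABABACABACAB ⇒ AC·BB·AB·AB·AC·BB·AC·AB·AC·BB·AB·AB·AC·BB·AC·AB·AC·BB·AB·AB·AC·AB·AC·AB·AC·BB·AB·AB·AC·BB·AC·AB·AC·BB·AB·AB·AC·BB·AC·AB·AC·BB·AB·AB·AC·BB·AC·AB·AC·BB·AB·AB·AC·AB·AC·AB·AC·BB·AC·AB·AC·BB·AC·AB
    A ↦ AC
    B ↦ AB
    C ↦ BB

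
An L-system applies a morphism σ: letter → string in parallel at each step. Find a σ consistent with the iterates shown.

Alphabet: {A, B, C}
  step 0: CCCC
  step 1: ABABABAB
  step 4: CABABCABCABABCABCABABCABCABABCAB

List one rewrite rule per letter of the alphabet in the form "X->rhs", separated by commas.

  step 0 ⇒ step 1: CCCC ⇒ AB·AB·AB·AB
    C ↦ AB
    A ↦ C  (constrained at step 1)
    B ↦ AB  (constrained at step 1)

A->C, B->AB, C->AB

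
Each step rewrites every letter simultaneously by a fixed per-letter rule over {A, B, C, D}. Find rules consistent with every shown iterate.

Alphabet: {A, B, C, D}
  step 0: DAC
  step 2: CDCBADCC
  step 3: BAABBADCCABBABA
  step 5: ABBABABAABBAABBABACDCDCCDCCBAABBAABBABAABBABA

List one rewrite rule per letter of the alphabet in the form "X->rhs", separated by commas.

A->C, B->DC, C->BA, D->AB

  step 2 ⇒ step 3: CDCBADCC ⇒ BA·AB·BA·DC·C·AB·BA·BA
    A ↦ C
    B ↦ DC
    C ↦ BA
    D ↦ AB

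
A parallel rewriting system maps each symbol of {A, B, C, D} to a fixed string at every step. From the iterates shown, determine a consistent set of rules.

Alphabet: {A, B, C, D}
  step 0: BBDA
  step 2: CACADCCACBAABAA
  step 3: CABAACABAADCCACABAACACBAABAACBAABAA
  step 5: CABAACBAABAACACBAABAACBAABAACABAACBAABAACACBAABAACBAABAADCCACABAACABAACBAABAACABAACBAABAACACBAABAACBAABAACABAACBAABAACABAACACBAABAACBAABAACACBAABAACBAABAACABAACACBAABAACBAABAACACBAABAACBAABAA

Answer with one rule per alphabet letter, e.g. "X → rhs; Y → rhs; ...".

A->BAA, B->C, C->CA, D->DC

  step 2 ⇒ step 3: CACADCCACBAABAA ⇒ CA·BAA·CA·BAA·DC·CA·CA·BAA·CA·C·BAA·BAA·C·BAA·BAA
    A ↦ BAA
    B ↦ C
    C ↦ CA
    D ↦ DC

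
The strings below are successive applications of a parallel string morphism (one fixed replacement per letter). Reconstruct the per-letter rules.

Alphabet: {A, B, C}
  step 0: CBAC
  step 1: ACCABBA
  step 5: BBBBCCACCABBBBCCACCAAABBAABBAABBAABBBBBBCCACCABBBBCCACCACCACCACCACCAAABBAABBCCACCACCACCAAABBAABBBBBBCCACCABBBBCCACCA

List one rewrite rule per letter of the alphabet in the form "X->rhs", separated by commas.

  step 0 ⇒ step 1: CBAC ⇒ A·CCA·BB·A
    A ↦ BB
    B ↦ CCA
    C ↦ A

A->BB, B->CCA, C->A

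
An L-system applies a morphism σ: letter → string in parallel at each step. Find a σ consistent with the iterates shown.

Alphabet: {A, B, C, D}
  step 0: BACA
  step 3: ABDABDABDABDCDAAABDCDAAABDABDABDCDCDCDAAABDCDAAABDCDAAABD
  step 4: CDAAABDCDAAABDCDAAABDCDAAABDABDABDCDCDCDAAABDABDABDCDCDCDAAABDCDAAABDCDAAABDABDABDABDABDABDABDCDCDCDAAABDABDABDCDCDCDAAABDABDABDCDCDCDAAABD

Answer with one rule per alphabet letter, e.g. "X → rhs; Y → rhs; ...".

  step 3 ⇒ step 4: ABDABDABDABDCDAAABDCDAAABDABDABDCDCDCDAAABDCDAAABDCDAAABD ⇒ CD·AA·ABD·CD·AA·ABD·CD·AA·ABD·CD·AA·ABD·ABD·ABD·CD·CD·CD·AA·ABD·ABD·ABD·CD·CD·CD·AA·ABD·CD·AA·ABD·CD·AA·ABD·ABD·ABD·ABD·ABD·ABD·ABD·CD·CD·CD·AA·ABD·ABD·ABD·CD·CD·CD·AA·ABD·ABD·ABD·CD·CD·CD·AA·ABD
    A ↦ CD
    B ↦ AA
    C ↦ ABD
    D ↦ ABD

A->CD, B->AA, C->ABD, D->ABD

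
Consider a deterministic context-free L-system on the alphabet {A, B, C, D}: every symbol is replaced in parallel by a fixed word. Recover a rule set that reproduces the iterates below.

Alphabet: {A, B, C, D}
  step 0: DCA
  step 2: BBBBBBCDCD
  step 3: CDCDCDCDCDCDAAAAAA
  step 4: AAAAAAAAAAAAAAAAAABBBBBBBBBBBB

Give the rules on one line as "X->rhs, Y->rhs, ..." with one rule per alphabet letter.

A->BB, B->CD, C->AA, D->A

  step 3 ⇒ step 4: CDCDCDCDCDCDAAAAAA ⇒ AA·A·AA·A·AA·A·AA·A·AA·A·AA·A·BB·BB·BB·BB·BB·BB
    A ↦ BB
    C ↦ AA
    D ↦ A
  step 2 ⇒ step 3: BBBBBBCDCD ⇒ CD·CD·CD·CD·CD·CD·AA·A·AA·A
    B ↦ CD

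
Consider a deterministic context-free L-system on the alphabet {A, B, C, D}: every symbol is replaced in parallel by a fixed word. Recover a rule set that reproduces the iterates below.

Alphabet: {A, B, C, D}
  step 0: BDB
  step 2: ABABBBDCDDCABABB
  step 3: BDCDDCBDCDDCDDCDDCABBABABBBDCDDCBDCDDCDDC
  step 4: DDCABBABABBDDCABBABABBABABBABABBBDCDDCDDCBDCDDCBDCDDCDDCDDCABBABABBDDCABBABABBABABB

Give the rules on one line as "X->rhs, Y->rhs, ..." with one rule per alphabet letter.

A->BDC, B->DDC, C->B, D->AB

  step 3 ⇒ step 4: BDCDDCBDCDDCDDCDDCABBABABBBDCDDCBDCDDCDDC ⇒ DDC·AB·B·AB·AB·B·DDC·AB·B·AB·AB·B·AB·AB·B·AB·AB·B·BDC·DDC·DDC·BDC·DDC·BDC·DDC·DDC·DDC·AB·B·AB·AB·B·DDC·AB·B·AB·AB·B·AB·AB·B
    A ↦ BDC
    B ↦ DDC
    C ↦ B
    D ↦ AB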